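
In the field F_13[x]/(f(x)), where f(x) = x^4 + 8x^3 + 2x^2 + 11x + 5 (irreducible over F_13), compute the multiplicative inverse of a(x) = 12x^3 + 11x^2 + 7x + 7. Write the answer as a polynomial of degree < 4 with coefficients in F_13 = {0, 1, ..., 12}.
a(x)^(-1) ≡ 7x^3 + 5x^2 + 3 (mod f(x))

Since f is irreducible over F_13, F_13[x]/(f) is a field and a(x) ≠ 0 has an inverse. Apply the extended Euclidean algorithm to f(x) and a(x) in F_13[x]: f(x) = (12x + 7)·a(x) + (10x^2 + 8x + 8);  a(x) = (9x + 3)·(10x^2 + 8x + 8) + (2x + 9);  (10x^2 + 8x + 8) = (5x + 1)·(2x + 9) + (12). The last nonzero remainder is the constant 12 = gcd(f, a) in F_13. Back-substituting through the division chain expresses 12 = s(x)·a(x) + t(x)·f(x) with s(x) ≡ 6x^3 + 8x^2 + 10 (mod f), so (6x^3 + 8x^2 + 10)·a(x) ≡ 12 (mod f). Multiplying by 12^(-1) ≡ 12 in F_13 gives a(x)^(-1) ≡ 12·(6x^3 + 8x^2 + 10) ≡ 7x^3 + 5x^2 + 3 (mod f). Check: (12x^3 + 11x^2 + 7x + 7)·(7x^3 + 5x^2 + 3) = 6x^6 + 7x^5 + 3x^3 + 3x^2 + 8x + 8 ≡ 1 (mod x^4 + 8x^3 + 2x^2 + 11x + 5).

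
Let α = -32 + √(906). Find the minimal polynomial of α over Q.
m_α(x) = x^2 + 64x + 118

From α + 32 = √(906), squaring gives (α + 32)^2 = 906, i.e. α^2 + 64α + 1024 = 906, so α^2 + 64α + 118 = 0. The discriminant of x^2 + 64x + 118 is (64)^2 - 4·(118) = 4096 - 472 = 3624, and 4·(906) is not a perfect square in Q since 906 is squarefree and ≠ 1. Hence x^2 + 64x + 118 is irreducible over Q and is the minimal polynomial of α.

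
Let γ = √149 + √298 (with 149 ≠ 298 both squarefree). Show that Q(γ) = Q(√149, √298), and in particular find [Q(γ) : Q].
[Q(γ) : Q] = 4 (equivalently, Q(γ) = Q(√149, √298))

Obviously Q(γ) ⊆ Q(√149, √298), and [Q(√149, √298):Q] = 4 (since 149, 298 are distinct squarefree integers > 1 with 44402 not a perfect square). To show equality we compute the minimal polynomial of γ. From γ = √149 + √298: γ^2 = 149 + 2√(44402) + 298 = 447 + 2√(44402), so γ^2 - 447 = 2√(44402); squaring, (γ^2 - 447)^2 = 4·44402, i.e. γ^4 - 894γ^2 + 199809 - 177608 = 0, i.e. γ^4 - 894γ^2 + 22201 = 0. So γ is a root of x^4 - 894x^2 + 22201. This polynomial is irreducible over Q: it has no rational root (each ±√149 ± √298 is irrational), and any factorization into two quadratics over Q would force √(44402) ∈ Q (pairing opposite roots) or √149, √298 ∈ Q (other pairings), all impossible. Hence [Q(γ):Q] = 4 = [Q(√149, √298):Q], so Q(γ) = Q(√149, √298).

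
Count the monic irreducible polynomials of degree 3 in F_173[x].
There are 1725848 monic irreducible polynomials of degree 3 over F_173

Each element of F_{173^3} that lies in no proper subfield is a root of exactly one monic irreducible of degree 3 over F_173, and each such polynomial has 3 distinct roots in F_{173^3}. By Möbius inversion the count is N_173(3) = (1/3) Σ_{d|3} μ(3/d) · 173^d = (1/3)(μ(3)·173^1 + μ(1)·173^3) = 5177544/3 = 1725848.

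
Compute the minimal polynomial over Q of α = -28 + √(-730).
m_α(x) = x^2 + 56x + 1514

From α + 28 = √(-730), squaring gives (α + 28)^2 = -730, i.e. α^2 + 56α + 784 = -730, so α^2 + 56α + 1514 = 0. The discriminant of x^2 + 56x + 1514 is (56)^2 - 4·(1514) = 3136 - 6056 = -2920, and 4·(-730) is not a perfect square in Q since -730 is squarefree and ≠ 1. Hence x^2 + 56x + 1514 is irreducible over Q and is the minimal polynomial of α.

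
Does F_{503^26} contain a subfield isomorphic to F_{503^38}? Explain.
No: F_{503^38} is not a subfield of F_{503^26}

F_{p^m} embeds in F_{p^n} iff m | n. Here 38 ∤ 26 (since 26 = 0·38 + 26 with remainder 26 ≠ 0), so F_{503^38} is not a subfield of F_{503^26}. Equivalently: if it were, the tower law would give 38 = [F_{503^38}:F_503] dividing [F_{503^26}:F_503] = 26, contradiction.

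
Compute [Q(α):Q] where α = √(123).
[Q(α):Q] = 2

[Q(α):Q] equals the degree of the minimal polynomial of α. Here α^2 = 123 and x^2 - 123 is irreducible (d = 123 is squarefree, ≠ 1, hence not a square), so deg(m_α) = 2. Thus [Q(α):Q] = 2.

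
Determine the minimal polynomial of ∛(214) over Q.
m_α(x) = x^3 - 214

α satisfies α^3 = 214, so x^3 - 214 annihilates α. By the rational root test, a rational root p/q (in lowest terms) of x^3 - 214 would satisfy p^3 = 214 q^3, forcing q = 1 and p^3 = 214; but 214 is not a perfect cube, contradiction. A monic cubic over Q with no rational root is irreducible (any nontrivial factorization would include a linear factor). Hence x^3 - 214 is the minimal polynomial of α, and in particular [Q(α):Q] = 3.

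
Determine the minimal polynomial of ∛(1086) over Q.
m_α(x) = x^3 - 1086

α satisfies α^3 = 1086, so x^3 - 1086 annihilates α. By the rational root test, a rational root p/q (in lowest terms) of x^3 - 1086 would satisfy p^3 = 1086 q^3, forcing q = 1 and p^3 = 1086; but 1086 is not a perfect cube, contradiction. A monic cubic over Q with no rational root is irreducible (any nontrivial factorization would include a linear factor). Hence x^3 - 1086 is the minimal polynomial of α, and in particular [Q(α):Q] = 3.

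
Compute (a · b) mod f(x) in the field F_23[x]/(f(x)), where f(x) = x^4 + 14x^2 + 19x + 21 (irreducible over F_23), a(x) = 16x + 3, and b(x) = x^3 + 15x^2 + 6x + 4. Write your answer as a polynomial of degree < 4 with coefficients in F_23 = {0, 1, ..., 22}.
a · b ≡ 13x^3 + 9x^2 + 8x + 21 (mod f(x))

Multiply in F_23[x]: a(x)·b(x) = (16x + 3)·(x^3 + 15x^2 + 6x + 4) = 16x^4 + 13x^3 + 3x^2 + 13x + 12. This has degree ≥ 4, so divide by f(x) over F_23: 16x^4 + 13x^3 + 3x^2 + 13x + 12 = (16)·(x^4 + 14x^2 + 19x + 21) + (13x^3 + 9x^2 + 8x + 21). Hence a·b ≡ 13x^3 + 9x^2 + 8x + 21 (mod f). (F_23[x]/(f) is a field with 23^4 = 279841 elements since f is irreducible of degree 4.)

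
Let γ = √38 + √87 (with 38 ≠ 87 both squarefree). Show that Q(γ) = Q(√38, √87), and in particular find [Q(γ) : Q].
[Q(γ) : Q] = 4 (equivalently, Q(γ) = Q(√38, √87))

Obviously Q(γ) ⊆ Q(√38, √87), and [Q(√38, √87):Q] = 4 (since 38, 87 are distinct squarefree integers > 1 with 3306 not a perfect square). To show equality we compute the minimal polynomial of γ. From γ = √38 + √87: γ^2 = 38 + 2√(3306) + 87 = 125 + 2√(3306), so γ^2 - 125 = 2√(3306); squaring, (γ^2 - 125)^2 = 4·3306, i.e. γ^4 - 250γ^2 + 15625 - 13224 = 0, i.e. γ^4 - 250γ^2 + 2401 = 0. So γ is a root of x^4 - 250x^2 + 2401. This polynomial is irreducible over Q: it has no rational root (each ±√38 ± √87 is irrational), and any factorization into two quadratics over Q would force √(3306) ∈ Q (pairing opposite roots) or √38, √87 ∈ Q (other pairings), all impossible. Hence [Q(γ):Q] = 4 = [Q(√38, √87):Q], so Q(γ) = Q(√38, √87).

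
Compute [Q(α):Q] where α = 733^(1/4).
[Q(α):Q] = 4

α is a root of x^4 - 733. By Eisenstein's criterion at the prime p = 733 (which divides the constant term 733 but p^2 = 537289 does not, since 733 is squarefree), x^4 - 733 is irreducible over Q. Hence [Q(α):Q] = 4.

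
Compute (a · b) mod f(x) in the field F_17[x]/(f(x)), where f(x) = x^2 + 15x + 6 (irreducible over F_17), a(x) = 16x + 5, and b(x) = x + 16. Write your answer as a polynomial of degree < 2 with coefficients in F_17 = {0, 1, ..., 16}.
a · b ≡ 4x + 1 (mod f(x))

Multiply in F_17[x]: a(x)·b(x) = (16x + 5)·(x + 16) = 16x^2 + 6x + 12. This has degree ≥ 2, so divide by f(x) over F_17: 16x^2 + 6x + 12 = (16)·(x^2 + 15x + 6) + (4x + 1). Hence a·b ≡ 4x + 1 (mod f). (F_17[x]/(f) is a field with 17^2 = 289 elements since f is irreducible of degree 2.)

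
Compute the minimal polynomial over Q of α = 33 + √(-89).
m_α(x) = x^2 - 66x + 1178

From α - 33 = √(-89), squaring gives (α - 33)^2 = -89, i.e. α^2 - 66α + 1089 = -89, so α^2 - 66α + 1178 = 0. The discriminant of x^2 - 66x + 1178 is (-66)^2 - 4·(1178) = 4356 - 4712 = -356, and 4·(-89) is not a perfect square in Q since -89 is squarefree and ≠ 1. Hence x^2 - 66x + 1178 is irreducible over Q and is the minimal polynomial of α.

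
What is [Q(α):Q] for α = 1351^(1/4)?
[Q(α):Q] = 4

α is a root of x^4 - 1351. By Eisenstein's criterion at the prime p = 7 (which divides the constant term 1351 but p^2 = 49 does not, since 1351 is squarefree), x^4 - 1351 is irreducible over Q. Hence [Q(α):Q] = 4.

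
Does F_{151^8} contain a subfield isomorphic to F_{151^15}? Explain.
No: F_{151^15} is not a subfield of F_{151^8}

F_{p^m} embeds in F_{p^n} iff m | n. Here 15 ∤ 8 (since 8 = 0·15 + 8 with remainder 8 ≠ 0), so F_{151^15} is not a subfield of F_{151^8}. Equivalently: if it were, the tower law would give 15 = [F_{151^15}:F_151] dividing [F_{151^8}:F_151] = 8, contradiction.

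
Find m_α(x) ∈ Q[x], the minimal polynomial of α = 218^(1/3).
m_α(x) = x^3 - 218

α satisfies α^3 = 218, so x^3 - 218 annihilates α. By the rational root test, a rational root p/q (in lowest terms) of x^3 - 218 would satisfy p^3 = 218 q^3, forcing q = 1 and p^3 = 218; but 218 is not a perfect cube, contradiction. A monic cubic over Q with no rational root is irreducible (any nontrivial factorization would include a linear factor). Hence x^3 - 218 is the minimal polynomial of α, and in particular [Q(α):Q] = 3.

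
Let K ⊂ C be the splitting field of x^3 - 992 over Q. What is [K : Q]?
[K : Q] = 6

The roots of x^3 - 992 are ∛992, ω∛992, ω^2∛992 where ω = e^(2πi/3) is a primitive cube root of unity, so K = Q(∛992, ω). Now [Q(∛992):Q] = 3 (since 992 is not a perfect cube, x^3 - 992 is irreducible) and [Q(ω):Q] = 2. Both 2 and 3 divide [K:Q], and [K:Q] ≤ 3·2 = 6, so [K:Q] = 6. (Equivalently: Q(∛992) ⊂ R but ω ∉ R, so [K : Q(∛992)] = 2.)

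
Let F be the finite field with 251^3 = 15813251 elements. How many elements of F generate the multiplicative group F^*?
There are φ(15813250) = 6174000 primitive elements

F_q^* is cyclic of order q - 1 = 15813250. A cyclic group of order m has exactly φ(m) generators. Here m = 15813250 = 2 · 5^3 · 43 · 1471, so the number of primitive elements is φ(15813250) = 6174000.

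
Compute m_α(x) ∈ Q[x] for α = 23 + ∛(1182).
m_α(x) = x^3 - 69x^2 + 1587x - 13349

Set β = α - 23 = ∛(1182), so β^3 = 1182. Then (α - 23)^3 - 1182 = 0, i.e. α is a root of g(x) = (x - 23)^3 - 1182 = x^3 - 69x^2 + 1587x - 13349. Since g(x) = h(x - 23) where h(x) = x^3 - 1182, and h is irreducible over Q (because 1182 is not a perfect cube, so h has no rational root, and a monic cubic with no rational root is irreducible), g is also irreducible (irreducibility is preserved under the substitution x → x - 23). Hence m_α(x) = x^3 - 69x^2 + 1587x - 13349.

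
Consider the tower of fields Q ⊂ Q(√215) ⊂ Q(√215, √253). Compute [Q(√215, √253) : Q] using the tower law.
[Q(√215, √253) : Q] = 4

[Q(√215):Q] = 2 (min poly x^2 - 215, irreducible since 215 is squarefree > 1). For the top step, suppose √253 ∈ Q(√215), say √253 = c + d√215 with c, d ∈ Q. Squaring: 253 = c^2 + 215d^2 + 2cd√215. Since √215 ∉ Q this forces 2cd = 0. If d = 0 then √253 = c ∈ Q, contradicting 253 squarefree > 1. If c = 0 then 253 = 215d^2, so 215·253 = (215d)^2 is a perfect square in Q — but 215·253 = 54395 is not a perfect square (since 215 and 253 are distinct squarefree integers). Contradiction. Hence √253 ∉ Q(√215), so x^2 - 253 stays irreducible over Q(√215) and [Q(√215, √253) : Q(√215)] = 2. By the tower law, [Q(√215, √253) : Q] = 2 · 2 = 4.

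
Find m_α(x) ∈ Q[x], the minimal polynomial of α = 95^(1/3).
m_α(x) = x^3 - 95

α satisfies α^3 = 95, so x^3 - 95 annihilates α. By the rational root test, a rational root p/q (in lowest terms) of x^3 - 95 would satisfy p^3 = 95 q^3, forcing q = 1 and p^3 = 95; but 95 is not a perfect cube, contradiction. A monic cubic over Q with no rational root is irreducible (any nontrivial factorization would include a linear factor). Hence x^3 - 95 is the minimal polynomial of α, and in particular [Q(α):Q] = 3.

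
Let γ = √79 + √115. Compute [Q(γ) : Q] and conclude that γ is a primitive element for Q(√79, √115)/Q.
[Q(γ) : Q] = 4 (equivalently, Q(γ) = Q(√79, √115))

Obviously Q(γ) ⊆ Q(√79, √115), and [Q(√79, √115):Q] = 4 (since 79, 115 are distinct squarefree integers > 1 with 9085 not a perfect square). To show equality we compute the minimal polynomial of γ. From γ = √79 + √115: γ^2 = 79 + 2√(9085) + 115 = 194 + 2√(9085), so γ^2 - 194 = 2√(9085); squaring, (γ^2 - 194)^2 = 4·9085, i.e. γ^4 - 388γ^2 + 37636 - 36340 = 0, i.e. γ^4 - 388γ^2 + 1296 = 0. So γ is a root of x^4 - 388x^2 + 1296. This polynomial is irreducible over Q: it has no rational root (each ±√79 ± √115 is irrational), and any factorization into two quadratics over Q would force √(9085) ∈ Q (pairing opposite roots) or √79, √115 ∈ Q (other pairings), all impossible. Hence [Q(γ):Q] = 4 = [Q(√79, √115):Q], so Q(γ) = Q(√79, √115).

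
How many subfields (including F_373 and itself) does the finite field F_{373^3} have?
F_{373^3} has 2 subfields

The subfields of F_{p^n} are exactly the fields F_{p^d} for d | n (each is the fixed field of the unique index-d subgroup of Gal(F_{p^n}/F_p) ≅ Z/nZ). The divisors of n = 3 are {1, 3}, giving 2 subfields: F_{373^1}, F_{373^3}.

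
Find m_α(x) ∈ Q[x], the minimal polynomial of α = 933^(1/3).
m_α(x) = x^3 - 933

α satisfies α^3 = 933, so x^3 - 933 annihilates α. By the rational root test, a rational root p/q (in lowest terms) of x^3 - 933 would satisfy p^3 = 933 q^3, forcing q = 1 and p^3 = 933; but 933 is not a perfect cube, contradiction. A monic cubic over Q with no rational root is irreducible (any nontrivial factorization would include a linear factor). Hence x^3 - 933 is the minimal polynomial of α, and in particular [Q(α):Q] = 3.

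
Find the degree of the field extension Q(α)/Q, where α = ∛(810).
[Q(α):Q] = 3

The minimal polynomial of α is x^3 - 810, irreducible over Q since 810 is not a perfect cube (so x^3 - 810 has no rational root). Hence [Q(α):Q] = deg(m_α) = 3.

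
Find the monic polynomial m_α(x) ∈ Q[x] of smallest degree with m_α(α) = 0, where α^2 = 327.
m_α(x) = x^2 - 327

α satisfies α^2 - 327 = 0, so x^2 - 327 annihilates α. Since d = 327 is squarefree and ≠ 1, it is not a perfect square in Q, so x^2 - 327 has no rational root and is therefore irreducible over Q (a degree-2 polynomial over a field is irreducible iff it has no root). Hence m_α(x) = x^2 - 327.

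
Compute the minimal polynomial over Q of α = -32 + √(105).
m_α(x) = x^2 + 64x + 919

From α + 32 = √(105), squaring gives (α + 32)^2 = 105, i.e. α^2 + 64α + 1024 = 105, so α^2 + 64α + 919 = 0. The discriminant of x^2 + 64x + 919 is (64)^2 - 4·(919) = 4096 - 3676 = 420, and 4·(105) is not a perfect square in Q since 105 is squarefree and ≠ 1. Hence x^2 + 64x + 919 is irreducible over Q and is the minimal polynomial of α.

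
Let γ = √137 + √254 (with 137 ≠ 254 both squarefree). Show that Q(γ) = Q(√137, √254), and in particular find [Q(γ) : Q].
[Q(γ) : Q] = 4 (equivalently, Q(γ) = Q(√137, √254))

Obviously Q(γ) ⊆ Q(√137, √254), and [Q(√137, √254):Q] = 4 (since 137, 254 are distinct squarefree integers > 1 with 34798 not a perfect square). To show equality we compute the minimal polynomial of γ. From γ = √137 + √254: γ^2 = 137 + 2√(34798) + 254 = 391 + 2√(34798), so γ^2 - 391 = 2√(34798); squaring, (γ^2 - 391)^2 = 4·34798, i.e. γ^4 - 782γ^2 + 152881 - 139192 = 0, i.e. γ^4 - 782γ^2 + 13689 = 0. So γ is a root of x^4 - 782x^2 + 13689. This polynomial is irreducible over Q: it has no rational root (each ±√137 ± √254 is irrational), and any factorization into two quadratics over Q would force √(34798) ∈ Q (pairing opposite roots) or √137, √254 ∈ Q (other pairings), all impossible. Hence [Q(γ):Q] = 4 = [Q(√137, √254):Q], so Q(γ) = Q(√137, √254).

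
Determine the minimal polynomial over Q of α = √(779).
m_α(x) = x^2 - 779

α satisfies α^2 - 779 = 0, so x^2 - 779 annihilates α. Since d = 779 is squarefree and ≠ 1, it is not a perfect square in Q, so x^2 - 779 has no rational root and is therefore irreducible over Q (a degree-2 polynomial over a field is irreducible iff it has no root). Hence m_α(x) = x^2 - 779.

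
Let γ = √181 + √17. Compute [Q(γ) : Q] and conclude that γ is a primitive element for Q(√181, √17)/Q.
[Q(γ) : Q] = 4 (equivalently, Q(γ) = Q(√181, √17))

Obviously Q(γ) ⊆ Q(√181, √17), and [Q(√181, √17):Q] = 4 (since 181, 17 are distinct squarefree integers > 1 with 3077 not a perfect square). To show equality we compute the minimal polynomial of γ. From γ = √181 + √17: γ^2 = 181 + 2√(3077) + 17 = 198 + 2√(3077), so γ^2 - 198 = 2√(3077); squaring, (γ^2 - 198)^2 = 4·3077, i.e. γ^4 - 396γ^2 + 39204 - 12308 = 0, i.e. γ^4 - 396γ^2 + 26896 = 0. So γ is a root of x^4 - 396x^2 + 26896. This polynomial is irreducible over Q: it has no rational root (each ±√181 ± √17 is irrational), and any factorization into two quadratics over Q would force √(3077) ∈ Q (pairing opposite roots) or √181, √17 ∈ Q (other pairings), all impossible. Hence [Q(γ):Q] = 4 = [Q(√181, √17):Q], so Q(γ) = Q(√181, √17).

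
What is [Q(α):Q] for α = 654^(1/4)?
[Q(α):Q] = 4

α is a root of x^4 - 654. By Eisenstein's criterion at the prime p = 2 (which divides the constant term 654 but p^2 = 4 does not, since 654 is squarefree), x^4 - 654 is irreducible over Q. Hence [Q(α):Q] = 4.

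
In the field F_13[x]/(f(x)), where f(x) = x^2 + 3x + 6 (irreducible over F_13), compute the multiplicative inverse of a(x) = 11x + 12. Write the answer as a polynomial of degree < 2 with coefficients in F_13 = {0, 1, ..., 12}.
a(x)^(-1) ≡ 9x + 3 (mod f(x))

Since f is irreducible over F_13, F_13[x]/(f) is a field and a(x) ≠ 0 has an inverse. Apply the extended Euclidean algorithm to f(x) and a(x) in F_13[x]: f(x) = (6x + 2)·a(x) + (8). The last nonzero remainder is the constant 8 = gcd(f, a) in F_13. Back-substituting through the division chain expresses 8 = s(x)·a(x) + t(x)·f(x) with s(x) ≡ 7x + 11 (mod f), so (7x + 11)·a(x) ≡ 8 (mod f). Multiplying by 8^(-1) ≡ 5 in F_13 gives a(x)^(-1) ≡ 5·(7x + 11) ≡ 9x + 3 (mod f). Check: (11x + 12)·(9x + 3) = 8x^2 + 11x + 10 ≡ 1 (mod x^2 + 3x + 6).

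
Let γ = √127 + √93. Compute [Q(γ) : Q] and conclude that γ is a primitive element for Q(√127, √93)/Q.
[Q(γ) : Q] = 4 (equivalently, Q(γ) = Q(√127, √93))

Obviously Q(γ) ⊆ Q(√127, √93), and [Q(√127, √93):Q] = 4 (since 127, 93 are distinct squarefree integers > 1 with 11811 not a perfect square). To show equality we compute the minimal polynomial of γ. From γ = √127 + √93: γ^2 = 127 + 2√(11811) + 93 = 220 + 2√(11811), so γ^2 - 220 = 2√(11811); squaring, (γ^2 - 220)^2 = 4·11811, i.e. γ^4 - 440γ^2 + 48400 - 47244 = 0, i.e. γ^4 - 440γ^2 + 1156 = 0. So γ is a root of x^4 - 440x^2 + 1156. This polynomial is irreducible over Q: it has no rational root (each ±√127 ± √93 is irrational), and any factorization into two quadratics over Q would force √(11811) ∈ Q (pairing opposite roots) or √127, √93 ∈ Q (other pairings), all impossible. Hence [Q(γ):Q] = 4 = [Q(√127, √93):Q], so Q(γ) = Q(√127, √93).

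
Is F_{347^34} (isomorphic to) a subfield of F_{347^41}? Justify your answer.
No: F_{347^34} is not a subfield of F_{347^41}

F_{p^m} embeds in F_{p^n} iff m | n. Here 34 ∤ 41 (since 41 = 1·34 + 7 with remainder 7 ≠ 0), so F_{347^34} is not a subfield of F_{347^41}. Equivalently: if it were, the tower law would give 34 = [F_{347^34}:F_347] dividing [F_{347^41}:F_347] = 41, contradiction.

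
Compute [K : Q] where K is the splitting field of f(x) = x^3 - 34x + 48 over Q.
[K : Q] = 6

By the rational root test, any rational root of the monic integer polynomial f(x) = x^3 - 34x + 48 must be an integer dividing the constant term 48, i.e. one of ±{1, 2, 3, 4, 6, 8, 12, 16, 24, 48}. Evaluating: f(1) = 15, f(-1) = 81, f(2) = -12, f(-2) = 108, f(3) = -27, f(-3) = 123, f(4) = -24, f(-4) = 120, f(6) = 60, f(-6) = 36, f(8) = 288, f(-8) = -192, f(12) = 1368, f(-12) = -1272, f(16) = 3600, f(-16) = -3504, f(24) = 13056, f(-24) = -12960, f(48) = 109008, f(-48) = -108912; none is 0, so f has no rational root and is therefore irreducible over Q (a cubic with no linear factor over a field is irreducible). For an irreducible cubic, the Galois group is A_3 or S_3 according as the discriminant disc(f) = -4a^3 - 27b^2 = -4·(-34)^3 - 27·(48)^2 = 95008 is or is not a square in Q. Here disc(f) = 95008 is not a perfect square in Q, so the Galois group of f over Q is not contained in A_3 and must be all of S_3. The splitting field has degree |S_3| = 6 over Q, so [K : Q] = 6.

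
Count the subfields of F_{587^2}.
F_{587^2} has 2 subfields

The subfields of F_{p^n} are exactly the fields F_{p^d} for d | n (each is the fixed field of the unique index-d subgroup of Gal(F_{p^n}/F_p) ≅ Z/nZ). The divisors of n = 2 are {1, 2}, giving 2 subfields: F_{587^1}, F_{587^2}.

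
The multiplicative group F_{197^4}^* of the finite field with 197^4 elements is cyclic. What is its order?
|F_{197^4}^*| = 1506138480

F_{197^4} has 197^4 = 1506138481 elements; its multiplicative group consists of all nonzero elements, so |F_{197^4}^*| = 1506138481 - 1 = 1506138480. (It is cyclic since any finite subgroup of the multiplicative group of a field is cyclic.)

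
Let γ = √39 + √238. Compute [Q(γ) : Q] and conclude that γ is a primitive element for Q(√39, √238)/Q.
[Q(γ) : Q] = 4 (equivalently, Q(γ) = Q(√39, √238))

Obviously Q(γ) ⊆ Q(√39, √238), and [Q(√39, √238):Q] = 4 (since 39, 238 are distinct squarefree integers > 1 with 9282 not a perfect square). To show equality we compute the minimal polynomial of γ. From γ = √39 + √238: γ^2 = 39 + 2√(9282) + 238 = 277 + 2√(9282), so γ^2 - 277 = 2√(9282); squaring, (γ^2 - 277)^2 = 4·9282, i.e. γ^4 - 554γ^2 + 76729 - 37128 = 0, i.e. γ^4 - 554γ^2 + 39601 = 0. So γ is a root of x^4 - 554x^2 + 39601. This polynomial is irreducible over Q: it has no rational root (each ±√39 ± √238 is irrational), and any factorization into two quadratics over Q would force √(9282) ∈ Q (pairing opposite roots) or √39, √238 ∈ Q (other pairings), all impossible. Hence [Q(γ):Q] = 4 = [Q(√39, √238):Q], so Q(γ) = Q(√39, √238).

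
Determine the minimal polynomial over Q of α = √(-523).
m_α(x) = x^2 + 523

α satisfies α^2 + 523 = 0, so x^2 + 523 annihilates α. Since d = -523 is squarefree and ≠ 1, it is not a perfect square in Q, so x^2 + 523 has no rational root and is therefore irreducible over Q (a degree-2 polynomial over a field is irreducible iff it has no root). Hence m_α(x) = x^2 + 523.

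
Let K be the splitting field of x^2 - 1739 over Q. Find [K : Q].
[K : Q] = 2

f(x) = x^2 - 1739 factors as (x - √1739)(x + √1739). The splitting field is K = Q(√1739). Since 1739 is squarefree and > 1, it is not a perfect square, so x^2 - 1739 is irreducible over Q and [Q(√1739) : Q] = 2. Hence [K : Q] = 2.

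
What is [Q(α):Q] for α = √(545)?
[Q(α):Q] = 2

[Q(α):Q] equals the degree of the minimal polynomial of α. Here α^2 = 545 and x^2 - 545 is irreducible (d = 545 is squarefree, ≠ 1, hence not a square), so deg(m_α) = 2. Thus [Q(α):Q] = 2.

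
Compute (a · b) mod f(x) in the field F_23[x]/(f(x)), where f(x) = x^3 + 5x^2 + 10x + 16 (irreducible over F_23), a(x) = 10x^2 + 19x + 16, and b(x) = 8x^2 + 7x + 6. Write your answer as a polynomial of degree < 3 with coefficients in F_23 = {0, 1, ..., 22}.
a · b ≡ 20x^2 + 13x (mod f(x))

Multiply in F_23[x]: a(x)·b(x) = (10x^2 + 19x + 16)·(8x^2 + 7x + 6) = 11x^4 + 15x^3 + 22x^2 + 19x + 4. This has degree ≥ 3, so divide by f(x) over F_23: 11x^4 + 15x^3 + 22x^2 + 19x + 4 = (11x + 6)·(x^3 + 5x^2 + 10x + 16) + (20x^2 + 13x). Hence a·b ≡ 20x^2 + 13x (mod f). (F_23[x]/(f) is a field with 23^3 = 12167 elements since f is irreducible of degree 3.)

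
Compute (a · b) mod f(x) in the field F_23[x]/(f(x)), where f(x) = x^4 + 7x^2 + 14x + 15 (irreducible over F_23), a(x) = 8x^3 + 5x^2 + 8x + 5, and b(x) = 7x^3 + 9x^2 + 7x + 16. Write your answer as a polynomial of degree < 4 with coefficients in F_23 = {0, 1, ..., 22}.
a · b ≡ 2x^3 + 17x^2 + 8x + 17 (mod f(x))

Multiply in F_23[x]: a(x)·b(x) = (8x^3 + 5x^2 + 8x + 5)·(7x^3 + 9x^2 + 7x + 16) = 10x^6 + 15x^5 + 19x^4 + 17x^3 + 20x^2 + 2x + 11. This has degree ≥ 4, so divide by f(x) over F_23: 10x^6 + 15x^5 + 19x^4 + 17x^3 + 20x^2 + 2x + 11 = (10x^2 + 15x + 18)·(x^4 + 7x^2 + 14x + 15) + (2x^3 + 17x^2 + 8x + 17). Hence a·b ≡ 2x^3 + 17x^2 + 8x + 17 (mod f). (F_23[x]/(f) is a field with 23^4 = 279841 elements since f is irreducible of degree 4.)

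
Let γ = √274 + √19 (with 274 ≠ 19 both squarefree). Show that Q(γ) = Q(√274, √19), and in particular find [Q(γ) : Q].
[Q(γ) : Q] = 4 (equivalently, Q(γ) = Q(√274, √19))

Obviously Q(γ) ⊆ Q(√274, √19), and [Q(√274, √19):Q] = 4 (since 274, 19 are distinct squarefree integers > 1 with 5206 not a perfect square). To show equality we compute the minimal polynomial of γ. From γ = √274 + √19: γ^2 = 274 + 2√(5206) + 19 = 293 + 2√(5206), so γ^2 - 293 = 2√(5206); squaring, (γ^2 - 293)^2 = 4·5206, i.e. γ^4 - 586γ^2 + 85849 - 20824 = 0, i.e. γ^4 - 586γ^2 + 65025 = 0. So γ is a root of x^4 - 586x^2 + 65025. This polynomial is irreducible over Q: it has no rational root (each ±√274 ± √19 is irrational), and any factorization into two quadratics over Q would force √(5206) ∈ Q (pairing opposite roots) or √274, √19 ∈ Q (other pairings), all impossible. Hence [Q(γ):Q] = 4 = [Q(√274, √19):Q], so Q(γ) = Q(√274, √19).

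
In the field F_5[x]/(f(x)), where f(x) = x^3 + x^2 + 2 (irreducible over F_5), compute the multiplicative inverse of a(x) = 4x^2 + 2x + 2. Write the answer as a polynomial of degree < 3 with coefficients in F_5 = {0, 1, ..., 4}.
a(x)^(-1) ≡ 3x^2 + 2 (mod f(x))

Since f is irreducible over F_5, F_5[x]/(f) is a field and a(x) ≠ 0 has an inverse. Apply the extended Euclidean algorithm to f(x) and a(x) in F_5[x]: f(x) = (4x + 2)·a(x) + (3x + 3);  a(x) = (3x + 1)·(3x + 3) + (4). The last nonzero remainder is the constant 4 = gcd(f, a) in F_5. Back-substituting through the division chain expresses 4 = s(x)·a(x) + t(x)·f(x) with s(x) ≡ 2x^2 + 3 (mod f), so (2x^2 + 3)·a(x) ≡ 4 (mod f). Multiplying by 4^(-1) ≡ 4 in F_5 gives a(x)^(-1) ≡ 4·(2x^2 + 3) ≡ 3x^2 + 2 (mod f). Check: (4x^2 + 2x + 2)·(3x^2 + 2) = 2x^4 + x^3 + 4x^2 + 4x + 4 ≡ 1 (mod x^3 + x^2 + 2).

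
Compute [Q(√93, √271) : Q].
[Q(√93, √271) : Q] = 4

[Q(√93):Q] = 2 (min poly x^2 - 93, irreducible since 93 is squarefree > 1). For the top step, suppose √271 ∈ Q(√93), say √271 = c + d√93 with c, d ∈ Q. Squaring: 271 = c^2 + 93d^2 + 2cd√93. Since √93 ∉ Q this forces 2cd = 0. If d = 0 then √271 = c ∈ Q, contradicting 271 squarefree > 1. If c = 0 then 271 = 93d^2, so 93·271 = (93d)^2 is a perfect square in Q — but 93·271 = 25203 is not a perfect square (since 93 and 271 are distinct squarefree integers). Contradiction. Hence √271 ∉ Q(√93), so x^2 - 271 stays irreducible over Q(√93) and [Q(√93, √271) : Q(√93)] = 2. By the tower law, [Q(√93, √271) : Q] = 2 · 2 = 4.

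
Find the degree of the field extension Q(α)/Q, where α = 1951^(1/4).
[Q(α):Q] = 4

α is a root of x^4 - 1951. By Eisenstein's criterion at the prime p = 1951 (which divides the constant term 1951 but p^2 = 3806401 does not, since 1951 is squarefree), x^4 - 1951 is irreducible over Q. Hence [Q(α):Q] = 4.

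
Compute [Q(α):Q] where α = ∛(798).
[Q(α):Q] = 3

The minimal polynomial of α is x^3 - 798, irreducible over Q since 798 is not a perfect cube (so x^3 - 798 has no rational root). Hence [Q(α):Q] = deg(m_α) = 3.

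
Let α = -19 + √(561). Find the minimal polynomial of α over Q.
m_α(x) = x^2 + 38x - 200

From α + 19 = √(561), squaring gives (α + 19)^2 = 561, i.e. α^2 + 38α + 361 = 561, so α^2 + 38α - 200 = 0. The discriminant of x^2 + 38x - 200 is (38)^2 - 4·(-200) = 1444 + 800 = 2244, and 4·(561) is not a perfect square in Q since 561 is squarefree and ≠ 1. Hence x^2 + 38x - 200 is irreducible over Q and is the minimal polynomial of α.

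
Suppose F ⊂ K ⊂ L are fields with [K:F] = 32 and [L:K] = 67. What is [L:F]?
[L:F] = 2144

The tower law says that for any tower of field extensions F ⊂ K ⊂ L with finite degrees, [L:F] = [L:K] · [K:F]. Here this gives [L:F] = 67 · 32 = 2144.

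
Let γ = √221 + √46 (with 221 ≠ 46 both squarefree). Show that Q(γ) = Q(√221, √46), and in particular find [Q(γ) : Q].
[Q(γ) : Q] = 4 (equivalently, Q(γ) = Q(√221, √46))

Obviously Q(γ) ⊆ Q(√221, √46), and [Q(√221, √46):Q] = 4 (since 221, 46 are distinct squarefree integers > 1 with 10166 not a perfect square). To show equality we compute the minimal polynomial of γ. From γ = √221 + √46: γ^2 = 221 + 2√(10166) + 46 = 267 + 2√(10166), so γ^2 - 267 = 2√(10166); squaring, (γ^2 - 267)^2 = 4·10166, i.e. γ^4 - 534γ^2 + 71289 - 40664 = 0, i.e. γ^4 - 534γ^2 + 30625 = 0. So γ is a root of x^4 - 534x^2 + 30625. This polynomial is irreducible over Q: it has no rational root (each ±√221 ± √46 is irrational), and any factorization into two quadratics over Q would force √(10166) ∈ Q (pairing opposite roots) or √221, √46 ∈ Q (other pairings), all impossible. Hence [Q(γ):Q] = 4 = [Q(√221, √46):Q], so Q(γ) = Q(√221, √46).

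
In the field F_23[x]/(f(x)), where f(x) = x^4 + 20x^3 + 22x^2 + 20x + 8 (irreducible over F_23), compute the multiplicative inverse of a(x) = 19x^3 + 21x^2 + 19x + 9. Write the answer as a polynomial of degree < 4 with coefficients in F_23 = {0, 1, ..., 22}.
a(x)^(-1) ≡ 12x^3 + 5x^2 (mod f(x))

Since f is irreducible over F_23, F_23[x]/(f) is a field and a(x) ≠ 0 has an inverse. Apply the extended Euclidean algorithm to f(x) and a(x) in F_23[x]: f(x) = (17x + 21)·a(x) + (17x^2 + 20x + 3);  a(x) = (16x)·(17x^2 + 20x + 3) + (17x + 9);  (17x^2 + 20x + 3) = (x + 2)·(17x + 9) + (8). The last nonzero remainder is the constant 8 = gcd(f, a) in F_23. Back-substituting through the division chain expresses 8 = s(x)·a(x) + t(x)·f(x) with s(x) ≡ 4x^3 + 17x^2 (mod f), so (4x^3 + 17x^2)·a(x) ≡ 8 (mod f). Multiplying by 8^(-1) ≡ 3 in F_23 gives a(x)^(-1) ≡ 3·(4x^3 + 17x^2) ≡ 12x^3 + 5x^2 (mod f). Check: (19x^3 + 21x^2 + 19x + 9)·(12x^3 + 5x^2) = 21x^6 + 2x^5 + 11x^4 + 19x^3 + 22x^2 ≡ 1 (mod x^4 + 20x^3 + 22x^2 + 20x + 8).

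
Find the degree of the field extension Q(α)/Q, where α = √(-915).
[Q(α):Q] = 2

[Q(α):Q] equals the degree of the minimal polynomial of α. Here α^2 = -915 and x^2 + 915 is irreducible (d = -915 is squarefree, ≠ 1, hence not a square), so deg(m_α) = 2. Thus [Q(α):Q] = 2.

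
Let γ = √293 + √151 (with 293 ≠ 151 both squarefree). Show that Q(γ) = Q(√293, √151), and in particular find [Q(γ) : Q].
[Q(γ) : Q] = 4 (equivalently, Q(γ) = Q(√293, √151))

Obviously Q(γ) ⊆ Q(√293, √151), and [Q(√293, √151):Q] = 4 (since 293, 151 are distinct squarefree integers > 1 with 44243 not a perfect square). To show equality we compute the minimal polynomial of γ. From γ = √293 + √151: γ^2 = 293 + 2√(44243) + 151 = 444 + 2√(44243), so γ^2 - 444 = 2√(44243); squaring, (γ^2 - 444)^2 = 4·44243, i.e. γ^4 - 888γ^2 + 197136 - 176972 = 0, i.e. γ^4 - 888γ^2 + 20164 = 0. So γ is a root of x^4 - 888x^2 + 20164. This polynomial is irreducible over Q: it has no rational root (each ±√293 ± √151 is irrational), and any factorization into two quadratics over Q would force √(44243) ∈ Q (pairing opposite roots) or √293, √151 ∈ Q (other pairings), all impossible. Hence [Q(γ):Q] = 4 = [Q(√293, √151):Q], so Q(γ) = Q(√293, √151).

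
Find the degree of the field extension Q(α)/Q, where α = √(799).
[Q(α):Q] = 2

[Q(α):Q] equals the degree of the minimal polynomial of α. Here α^2 = 799 and x^2 - 799 is irreducible (d = 799 is squarefree, ≠ 1, hence not a square), so deg(m_α) = 2. Thus [Q(α):Q] = 2.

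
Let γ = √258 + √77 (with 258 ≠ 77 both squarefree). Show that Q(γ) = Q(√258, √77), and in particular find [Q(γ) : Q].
[Q(γ) : Q] = 4 (equivalently, Q(γ) = Q(√258, √77))

Obviously Q(γ) ⊆ Q(√258, √77), and [Q(√258, √77):Q] = 4 (since 258, 77 are distinct squarefree integers > 1 with 19866 not a perfect square). To show equality we compute the minimal polynomial of γ. From γ = √258 + √77: γ^2 = 258 + 2√(19866) + 77 = 335 + 2√(19866), so γ^2 - 335 = 2√(19866); squaring, (γ^2 - 335)^2 = 4·19866, i.e. γ^4 - 670γ^2 + 112225 - 79464 = 0, i.e. γ^4 - 670γ^2 + 32761 = 0. So γ is a root of x^4 - 670x^2 + 32761. This polynomial is irreducible over Q: it has no rational root (each ±√258 ± √77 is irrational), and any factorization into two quadratics over Q would force √(19866) ∈ Q (pairing opposite roots) or √258, √77 ∈ Q (other pairings), all impossible. Hence [Q(γ):Q] = 4 = [Q(√258, √77):Q], so Q(γ) = Q(√258, √77).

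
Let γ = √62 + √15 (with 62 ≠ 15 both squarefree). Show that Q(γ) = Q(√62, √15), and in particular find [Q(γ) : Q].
[Q(γ) : Q] = 4 (equivalently, Q(γ) = Q(√62, √15))

Obviously Q(γ) ⊆ Q(√62, √15), and [Q(√62, √15):Q] = 4 (since 62, 15 are distinct squarefree integers > 1 with 930 not a perfect square). To show equality we compute the minimal polynomial of γ. From γ = √62 + √15: γ^2 = 62 + 2√(930) + 15 = 77 + 2√(930), so γ^2 - 77 = 2√(930); squaring, (γ^2 - 77)^2 = 4·930, i.e. γ^4 - 154γ^2 + 5929 - 3720 = 0, i.e. γ^4 - 154γ^2 + 2209 = 0. So γ is a root of x^4 - 154x^2 + 2209. This polynomial is irreducible over Q: it has no rational root (each ±√62 ± √15 is irrational), and any factorization into two quadratics over Q would force √(930) ∈ Q (pairing opposite roots) or √62, √15 ∈ Q (other pairings), all impossible. Hence [Q(γ):Q] = 4 = [Q(√62, √15):Q], so Q(γ) = Q(√62, √15).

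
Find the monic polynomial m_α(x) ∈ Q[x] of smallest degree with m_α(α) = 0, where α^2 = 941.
m_α(x) = x^2 - 941

α satisfies α^2 - 941 = 0, so x^2 - 941 annihilates α. Since d = 941 is squarefree and ≠ 1, it is not a perfect square in Q, so x^2 - 941 has no rational root and is therefore irreducible over Q (a degree-2 polynomial over a field is irreducible iff it has no root). Hence m_α(x) = x^2 - 941.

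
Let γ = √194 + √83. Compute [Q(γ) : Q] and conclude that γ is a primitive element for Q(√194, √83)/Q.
[Q(γ) : Q] = 4 (equivalently, Q(γ) = Q(√194, √83))

Obviously Q(γ) ⊆ Q(√194, √83), and [Q(√194, √83):Q] = 4 (since 194, 83 are distinct squarefree integers > 1 with 16102 not a perfect square). To show equality we compute the minimal polynomial of γ. From γ = √194 + √83: γ^2 = 194 + 2√(16102) + 83 = 277 + 2√(16102), so γ^2 - 277 = 2√(16102); squaring, (γ^2 - 277)^2 = 4·16102, i.e. γ^4 - 554γ^2 + 76729 - 64408 = 0, i.e. γ^4 - 554γ^2 + 12321 = 0. So γ is a root of x^4 - 554x^2 + 12321. This polynomial is irreducible over Q: it has no rational root (each ±√194 ± √83 is irrational), and any factorization into two quadratics over Q would force √(16102) ∈ Q (pairing opposite roots) or √194, √83 ∈ Q (other pairings), all impossible. Hence [Q(γ):Q] = 4 = [Q(√194, √83):Q], so Q(γ) = Q(√194, √83).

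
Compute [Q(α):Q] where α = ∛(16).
[Q(α):Q] = 3

The minimal polynomial of α is x^3 - 16, irreducible over Q since 16 is not a perfect cube (so x^3 - 16 has no rational root). Hence [Q(α):Q] = deg(m_α) = 3.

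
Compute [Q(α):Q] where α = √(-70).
[Q(α):Q] = 2

[Q(α):Q] equals the degree of the minimal polynomial of α. Here α^2 = -70 and x^2 + 70 is irreducible (d = -70 is squarefree, ≠ 1, hence not a square), so deg(m_α) = 2. Thus [Q(α):Q] = 2.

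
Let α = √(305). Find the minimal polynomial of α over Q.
m_α(x) = x^2 - 305

α satisfies α^2 - 305 = 0, so x^2 - 305 annihilates α. Since d = 305 is squarefree and ≠ 1, it is not a perfect square in Q, so x^2 - 305 has no rational root and is therefore irreducible over Q (a degree-2 polynomial over a field is irreducible iff it has no root). Hence m_α(x) = x^2 - 305.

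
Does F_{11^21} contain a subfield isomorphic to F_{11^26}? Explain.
No: F_{11^26} is not a subfield of F_{11^21}

F_{p^m} embeds in F_{p^n} iff m | n. Here 26 ∤ 21 (since 21 = 0·26 + 21 with remainder 21 ≠ 0), so F_{11^26} is not a subfield of F_{11^21}. Equivalently: if it were, the tower law would give 26 = [F_{11^26}:F_11] dividing [F_{11^21}:F_11] = 21, contradiction.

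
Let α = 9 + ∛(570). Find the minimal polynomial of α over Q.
m_α(x) = x^3 - 27x^2 + 243x - 1299

Set β = α - 9 = ∛(570), so β^3 = 570. Then (α - 9)^3 - 570 = 0, i.e. α is a root of g(x) = (x - 9)^3 - 570 = x^3 - 27x^2 + 243x - 1299. Since g(x) = h(x - 9) where h(x) = x^3 - 570, and h is irreducible over Q (because 570 is not a perfect cube, so h has no rational root, and a monic cubic with no rational root is irreducible), g is also irreducible (irreducibility is preserved under the substitution x → x - 9). Hence m_α(x) = x^3 - 27x^2 + 243x - 1299.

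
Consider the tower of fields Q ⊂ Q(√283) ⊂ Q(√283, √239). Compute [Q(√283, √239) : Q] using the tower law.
[Q(√283, √239) : Q] = 4

[Q(√283):Q] = 2 (min poly x^2 - 283, irreducible since 283 is squarefree > 1). For the top step, suppose √239 ∈ Q(√283), say √239 = c + d√283 with c, d ∈ Q. Squaring: 239 = c^2 + 283d^2 + 2cd√283. Since √283 ∉ Q this forces 2cd = 0. If d = 0 then √239 = c ∈ Q, contradicting 239 squarefree > 1. If c = 0 then 239 = 283d^2, so 283·239 = (283d)^2 is a perfect square in Q — but 283·239 = 67637 is not a perfect square (since 283 and 239 are distinct squarefree integers). Contradiction. Hence √239 ∉ Q(√283), so x^2 - 239 stays irreducible over Q(√283) and [Q(√283, √239) : Q(√283)] = 2. By the tower law, [Q(√283, √239) : Q] = 2 · 2 = 4.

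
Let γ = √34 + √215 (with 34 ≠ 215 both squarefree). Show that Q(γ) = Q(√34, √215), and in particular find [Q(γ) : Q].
[Q(γ) : Q] = 4 (equivalently, Q(γ) = Q(√34, √215))

Obviously Q(γ) ⊆ Q(√34, √215), and [Q(√34, √215):Q] = 4 (since 34, 215 are distinct squarefree integers > 1 with 7310 not a perfect square). To show equality we compute the minimal polynomial of γ. From γ = √34 + √215: γ^2 = 34 + 2√(7310) + 215 = 249 + 2√(7310), so γ^2 - 249 = 2√(7310); squaring, (γ^2 - 249)^2 = 4·7310, i.e. γ^4 - 498γ^2 + 62001 - 29240 = 0, i.e. γ^4 - 498γ^2 + 32761 = 0. So γ is a root of x^4 - 498x^2 + 32761. This polynomial is irreducible over Q: it has no rational root (each ±√34 ± √215 is irrational), and any factorization into two quadratics over Q would force √(7310) ∈ Q (pairing opposite roots) or √34, √215 ∈ Q (other pairings), all impossible. Hence [Q(γ):Q] = 4 = [Q(√34, √215):Q], so Q(γ) = Q(√34, √215).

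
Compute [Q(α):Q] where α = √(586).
[Q(α):Q] = 2

[Q(α):Q] equals the degree of the minimal polynomial of α. Here α^2 = 586 and x^2 - 586 is irreducible (d = 586 is squarefree, ≠ 1, hence not a square), so deg(m_α) = 2. Thus [Q(α):Q] = 2.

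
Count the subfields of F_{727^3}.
F_{727^3} has 2 subfields

The subfields of F_{p^n} are exactly the fields F_{p^d} for d | n (each is the fixed field of the unique index-d subgroup of Gal(F_{p^n}/F_p) ≅ Z/nZ). The divisors of n = 3 are {1, 3}, giving 2 subfields: F_{727^1}, F_{727^3}.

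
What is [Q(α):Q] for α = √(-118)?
[Q(α):Q] = 2

[Q(α):Q] equals the degree of the minimal polynomial of α. Here α^2 = -118 and x^2 + 118 is irreducible (d = -118 is squarefree, ≠ 1, hence not a square), so deg(m_α) = 2. Thus [Q(α):Q] = 2.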